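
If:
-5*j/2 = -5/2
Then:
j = 1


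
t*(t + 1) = t^2 + t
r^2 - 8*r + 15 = (r - 5)*(r - 3)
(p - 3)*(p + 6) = p^2 + 3*p - 18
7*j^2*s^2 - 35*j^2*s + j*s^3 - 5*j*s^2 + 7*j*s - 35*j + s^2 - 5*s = (7*j + s)*(s - 5)*(j*s + 1)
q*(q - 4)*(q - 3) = q^3 - 7*q^2 + 12*q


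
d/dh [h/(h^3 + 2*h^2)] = 2*(-h - 1)/(h^2*(h + 2)^2)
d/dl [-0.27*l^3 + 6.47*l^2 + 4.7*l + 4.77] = -0.81*l^2 + 12.94*l + 4.7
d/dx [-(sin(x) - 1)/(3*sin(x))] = -cos(x)/(3*sin(x)^2)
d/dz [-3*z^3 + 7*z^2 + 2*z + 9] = -9*z^2 + 14*z + 2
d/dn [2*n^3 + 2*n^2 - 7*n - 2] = 6*n^2 + 4*n - 7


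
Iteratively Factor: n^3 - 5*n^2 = (n - 5)*(n^2) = n*(n - 5)*(n)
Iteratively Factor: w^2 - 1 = (w - 1)*(w + 1)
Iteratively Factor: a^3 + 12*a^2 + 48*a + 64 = (a + 4)*(a^2 + 8*a + 16) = (a + 4)^2*(a + 4)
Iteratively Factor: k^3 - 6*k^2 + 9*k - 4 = (k - 1)*(k^2 - 5*k + 4) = (k - 4)*(k - 1)*(k - 1)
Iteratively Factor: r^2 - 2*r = (r - 2)*(r)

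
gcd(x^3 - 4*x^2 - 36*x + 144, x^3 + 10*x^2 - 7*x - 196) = x - 4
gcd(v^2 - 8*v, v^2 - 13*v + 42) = 1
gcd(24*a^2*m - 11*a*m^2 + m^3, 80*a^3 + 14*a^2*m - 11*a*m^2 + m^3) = 8*a - m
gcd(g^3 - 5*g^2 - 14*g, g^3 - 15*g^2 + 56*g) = g^2 - 7*g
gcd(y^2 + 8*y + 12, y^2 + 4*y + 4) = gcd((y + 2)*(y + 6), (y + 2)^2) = y + 2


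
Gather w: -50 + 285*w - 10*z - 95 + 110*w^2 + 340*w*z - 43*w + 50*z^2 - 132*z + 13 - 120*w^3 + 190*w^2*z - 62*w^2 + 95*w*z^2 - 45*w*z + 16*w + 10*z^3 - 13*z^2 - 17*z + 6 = -120*w^3 + w^2*(190*z + 48) + w*(95*z^2 + 295*z + 258) + 10*z^3 + 37*z^2 - 159*z - 126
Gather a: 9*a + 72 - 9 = 9*a + 63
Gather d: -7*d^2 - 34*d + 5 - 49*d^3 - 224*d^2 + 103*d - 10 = -49*d^3 - 231*d^2 + 69*d - 5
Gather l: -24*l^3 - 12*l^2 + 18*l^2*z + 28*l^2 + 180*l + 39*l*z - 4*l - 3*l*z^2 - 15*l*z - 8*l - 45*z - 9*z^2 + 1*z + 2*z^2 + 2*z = -24*l^3 + l^2*(18*z + 16) + l*(-3*z^2 + 24*z + 168) - 7*z^2 - 42*z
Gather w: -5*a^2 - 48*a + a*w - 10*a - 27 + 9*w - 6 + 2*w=-5*a^2 - 58*a + w*(a + 11) - 33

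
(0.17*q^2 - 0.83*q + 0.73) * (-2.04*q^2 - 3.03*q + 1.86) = -0.3468*q^4 + 1.1781*q^3 + 1.3419*q^2 - 3.7557*q + 1.3578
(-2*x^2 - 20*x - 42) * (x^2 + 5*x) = -2*x^4 - 30*x^3 - 142*x^2 - 210*x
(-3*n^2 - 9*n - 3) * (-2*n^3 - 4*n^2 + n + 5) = 6*n^5 + 30*n^4 + 39*n^3 - 12*n^2 - 48*n - 15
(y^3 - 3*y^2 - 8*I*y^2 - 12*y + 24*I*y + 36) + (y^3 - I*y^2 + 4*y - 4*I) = 2*y^3 - 3*y^2 - 9*I*y^2 - 8*y + 24*I*y + 36 - 4*I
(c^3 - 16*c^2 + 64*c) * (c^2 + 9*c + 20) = c^5 - 7*c^4 - 60*c^3 + 256*c^2 + 1280*c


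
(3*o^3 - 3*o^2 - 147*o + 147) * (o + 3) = 3*o^4 + 6*o^3 - 156*o^2 - 294*o + 441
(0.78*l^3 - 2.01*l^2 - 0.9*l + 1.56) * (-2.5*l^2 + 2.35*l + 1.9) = -1.95*l^5 + 6.858*l^4 - 0.991499999999999*l^3 - 9.834*l^2 + 1.956*l + 2.964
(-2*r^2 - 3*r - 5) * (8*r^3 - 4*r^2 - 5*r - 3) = -16*r^5 - 16*r^4 - 18*r^3 + 41*r^2 + 34*r + 15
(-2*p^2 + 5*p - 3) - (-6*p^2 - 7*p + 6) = 4*p^2 + 12*p - 9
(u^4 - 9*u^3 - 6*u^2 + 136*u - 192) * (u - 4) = u^5 - 13*u^4 + 30*u^3 + 160*u^2 - 736*u + 768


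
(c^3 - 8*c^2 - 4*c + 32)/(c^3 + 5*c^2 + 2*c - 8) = (c^2 - 10*c + 16)/(c^2 + 3*c - 4)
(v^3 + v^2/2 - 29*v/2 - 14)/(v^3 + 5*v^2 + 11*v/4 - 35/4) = 2*(v^2 - 3*v - 4)/(2*v^2 + 3*v - 5)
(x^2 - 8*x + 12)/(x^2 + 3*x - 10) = (x - 6)/(x + 5)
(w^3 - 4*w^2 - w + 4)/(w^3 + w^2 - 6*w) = (w^3 - 4*w^2 - w + 4)/(w*(w^2 + w - 6))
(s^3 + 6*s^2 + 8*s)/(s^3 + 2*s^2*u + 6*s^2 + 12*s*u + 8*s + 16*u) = s/(s + 2*u)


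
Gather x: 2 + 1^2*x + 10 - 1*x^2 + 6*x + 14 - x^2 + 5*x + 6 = -2*x^2 + 12*x + 32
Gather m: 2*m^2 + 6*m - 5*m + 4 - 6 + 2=2*m^2 + m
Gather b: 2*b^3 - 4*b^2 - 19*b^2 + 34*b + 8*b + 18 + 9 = 2*b^3 - 23*b^2 + 42*b + 27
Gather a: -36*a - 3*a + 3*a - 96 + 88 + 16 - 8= -36*a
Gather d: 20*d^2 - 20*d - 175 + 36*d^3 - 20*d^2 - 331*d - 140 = 36*d^3 - 351*d - 315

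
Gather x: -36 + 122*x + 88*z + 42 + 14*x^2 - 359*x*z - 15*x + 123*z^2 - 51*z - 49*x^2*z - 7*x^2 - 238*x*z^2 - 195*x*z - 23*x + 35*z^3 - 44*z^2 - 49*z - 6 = x^2*(7 - 49*z) + x*(-238*z^2 - 554*z + 84) + 35*z^3 + 79*z^2 - 12*z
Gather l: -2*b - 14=-2*b - 14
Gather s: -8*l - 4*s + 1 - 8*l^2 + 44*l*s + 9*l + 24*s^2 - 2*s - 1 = -8*l^2 + l + 24*s^2 + s*(44*l - 6)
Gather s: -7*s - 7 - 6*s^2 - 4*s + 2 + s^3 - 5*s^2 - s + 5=s^3 - 11*s^2 - 12*s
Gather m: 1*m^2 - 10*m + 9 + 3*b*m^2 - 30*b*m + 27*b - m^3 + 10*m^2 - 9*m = 27*b - m^3 + m^2*(3*b + 11) + m*(-30*b - 19) + 9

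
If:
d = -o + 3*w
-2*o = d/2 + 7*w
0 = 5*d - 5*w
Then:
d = 0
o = 0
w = 0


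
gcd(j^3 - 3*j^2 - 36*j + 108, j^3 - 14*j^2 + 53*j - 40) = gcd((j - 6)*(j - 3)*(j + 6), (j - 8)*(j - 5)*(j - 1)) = 1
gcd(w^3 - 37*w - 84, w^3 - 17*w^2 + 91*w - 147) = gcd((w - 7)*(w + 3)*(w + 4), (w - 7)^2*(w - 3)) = w - 7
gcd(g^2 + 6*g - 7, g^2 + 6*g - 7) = g^2 + 6*g - 7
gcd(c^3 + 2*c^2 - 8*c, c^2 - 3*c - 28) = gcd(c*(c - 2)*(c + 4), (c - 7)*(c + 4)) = c + 4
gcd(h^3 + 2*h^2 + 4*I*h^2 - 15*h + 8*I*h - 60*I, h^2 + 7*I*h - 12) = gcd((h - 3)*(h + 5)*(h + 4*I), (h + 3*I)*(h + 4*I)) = h + 4*I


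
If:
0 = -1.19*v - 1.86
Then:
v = -1.56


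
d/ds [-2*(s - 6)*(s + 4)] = 4 - 4*s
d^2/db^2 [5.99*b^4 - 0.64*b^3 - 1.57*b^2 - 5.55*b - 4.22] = 71.88*b^2 - 3.84*b - 3.14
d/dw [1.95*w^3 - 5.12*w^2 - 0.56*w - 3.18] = 5.85*w^2 - 10.24*w - 0.56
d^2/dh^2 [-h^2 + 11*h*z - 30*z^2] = -2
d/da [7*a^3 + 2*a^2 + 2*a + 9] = 21*a^2 + 4*a + 2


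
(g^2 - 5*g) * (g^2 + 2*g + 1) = g^4 - 3*g^3 - 9*g^2 - 5*g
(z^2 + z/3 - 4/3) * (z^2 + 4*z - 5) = z^4 + 13*z^3/3 - 5*z^2 - 7*z + 20/3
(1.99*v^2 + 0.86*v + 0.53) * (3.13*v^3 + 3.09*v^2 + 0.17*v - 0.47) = 6.2287*v^5 + 8.8409*v^4 + 4.6546*v^3 + 0.8486*v^2 - 0.3141*v - 0.2491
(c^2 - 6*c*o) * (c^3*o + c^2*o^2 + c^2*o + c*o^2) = c^5*o - 5*c^4*o^2 + c^4*o - 6*c^3*o^3 - 5*c^3*o^2 - 6*c^2*o^3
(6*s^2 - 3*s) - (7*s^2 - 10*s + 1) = -s^2 + 7*s - 1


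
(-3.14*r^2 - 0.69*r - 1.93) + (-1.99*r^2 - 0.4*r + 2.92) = -5.13*r^2 - 1.09*r + 0.99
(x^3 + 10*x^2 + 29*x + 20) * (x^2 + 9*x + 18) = x^5 + 19*x^4 + 137*x^3 + 461*x^2 + 702*x + 360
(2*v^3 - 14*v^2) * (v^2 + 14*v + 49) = 2*v^5 + 14*v^4 - 98*v^3 - 686*v^2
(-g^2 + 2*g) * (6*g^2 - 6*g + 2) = -6*g^4 + 18*g^3 - 14*g^2 + 4*g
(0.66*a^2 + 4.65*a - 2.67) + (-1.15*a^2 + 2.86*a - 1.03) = -0.49*a^2 + 7.51*a - 3.7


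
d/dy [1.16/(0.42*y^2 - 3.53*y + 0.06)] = (4.0948 - 0.9744*y)/(0.42*y^2 - 3.53*y + 0.06)^2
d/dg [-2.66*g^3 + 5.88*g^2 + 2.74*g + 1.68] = -7.98*g^2 + 11.76*g + 2.74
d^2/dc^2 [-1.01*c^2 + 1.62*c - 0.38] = -2.02000000000000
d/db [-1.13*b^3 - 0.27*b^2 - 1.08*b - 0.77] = -3.39*b^2 - 0.54*b - 1.08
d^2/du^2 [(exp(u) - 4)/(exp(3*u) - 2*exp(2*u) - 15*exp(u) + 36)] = (4*exp(4*u) - 18*exp(3*u) + 8*exp(2*u) - 232*exp(u) - 96)*exp(u)/(exp(7*u) - 42*exp(5*u) + 28*exp(4*u) + 609*exp(3*u) - 756*exp(2*u) - 3024*exp(u) + 5184)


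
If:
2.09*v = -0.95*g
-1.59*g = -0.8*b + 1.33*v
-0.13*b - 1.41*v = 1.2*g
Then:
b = 0.00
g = 0.00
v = 0.00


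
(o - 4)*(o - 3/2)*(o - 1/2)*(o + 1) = o^4 - 5*o^3 + 11*o^2/4 + 23*o/4 - 3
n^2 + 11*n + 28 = (n + 4)*(n + 7)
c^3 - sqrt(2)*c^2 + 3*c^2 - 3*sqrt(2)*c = c*(c + 3)*(c - sqrt(2))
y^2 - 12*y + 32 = (y - 8)*(y - 4)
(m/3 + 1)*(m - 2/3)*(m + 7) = m^3/3 + 28*m^2/9 + 43*m/9 - 14/3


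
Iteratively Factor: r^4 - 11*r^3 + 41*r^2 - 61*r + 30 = (r - 5)*(r^3 - 6*r^2 + 11*r - 6) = (r - 5)*(r - 1)*(r^2 - 5*r + 6) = (r - 5)*(r - 3)*(r - 1)*(r - 2)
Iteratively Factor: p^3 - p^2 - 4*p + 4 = (p + 2)*(p^2 - 3*p + 2) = (p - 1)*(p + 2)*(p - 2)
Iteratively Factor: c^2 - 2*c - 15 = (c + 3)*(c - 5)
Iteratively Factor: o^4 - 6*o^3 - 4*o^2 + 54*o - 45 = (o - 5)*(o^3 - o^2 - 9*o + 9) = (o - 5)*(o - 3)*(o^2 + 2*o - 3) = (o - 5)*(o - 3)*(o - 1)*(o + 3)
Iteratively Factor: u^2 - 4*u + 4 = (u - 2)*(u - 2)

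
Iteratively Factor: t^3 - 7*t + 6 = (t - 1)*(t^2 + t - 6) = (t - 2)*(t - 1)*(t + 3)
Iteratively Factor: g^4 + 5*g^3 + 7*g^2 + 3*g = (g + 3)*(g^3 + 2*g^2 + g) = (g + 1)*(g + 3)*(g^2 + g) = (g + 1)^2*(g + 3)*(g)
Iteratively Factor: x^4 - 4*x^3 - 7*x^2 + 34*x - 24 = (x + 3)*(x^3 - 7*x^2 + 14*x - 8) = (x - 2)*(x + 3)*(x^2 - 5*x + 4) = (x - 4)*(x - 2)*(x + 3)*(x - 1)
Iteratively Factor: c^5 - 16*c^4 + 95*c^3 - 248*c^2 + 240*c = (c - 4)*(c^4 - 12*c^3 + 47*c^2 - 60*c) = (c - 4)^2*(c^3 - 8*c^2 + 15*c) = c*(c - 4)^2*(c^2 - 8*c + 15) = c*(c - 5)*(c - 4)^2*(c - 3)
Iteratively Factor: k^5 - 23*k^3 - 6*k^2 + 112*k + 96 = (k + 1)*(k^4 - k^3 - 22*k^2 + 16*k + 96) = (k + 1)*(k + 4)*(k^3 - 5*k^2 - 2*k + 24) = (k - 3)*(k + 1)*(k + 4)*(k^2 - 2*k - 8) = (k - 3)*(k + 1)*(k + 2)*(k + 4)*(k - 4)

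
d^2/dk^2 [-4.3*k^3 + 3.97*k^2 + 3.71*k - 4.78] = 7.94 - 25.8*k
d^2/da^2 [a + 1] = 0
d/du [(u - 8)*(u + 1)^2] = 3*(u - 5)*(u + 1)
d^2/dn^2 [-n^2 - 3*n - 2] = -2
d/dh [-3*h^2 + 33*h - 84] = 33 - 6*h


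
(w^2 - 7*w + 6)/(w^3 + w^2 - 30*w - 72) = (w - 1)/(w^2 + 7*w + 12)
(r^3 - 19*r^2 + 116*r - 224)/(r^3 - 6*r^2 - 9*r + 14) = (r^2 - 12*r + 32)/(r^2 + r - 2)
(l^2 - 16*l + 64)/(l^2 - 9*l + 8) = (l - 8)/(l - 1)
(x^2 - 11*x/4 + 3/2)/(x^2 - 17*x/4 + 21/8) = 2*(x - 2)/(2*x - 7)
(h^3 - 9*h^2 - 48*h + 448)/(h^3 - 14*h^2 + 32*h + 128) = (h + 7)/(h + 2)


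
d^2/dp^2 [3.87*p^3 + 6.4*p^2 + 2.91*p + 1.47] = 23.22*p + 12.8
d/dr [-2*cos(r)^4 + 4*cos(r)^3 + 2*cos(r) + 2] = 2*(4*cos(r)^3 - 6*cos(r)^2 - 1)*sin(r)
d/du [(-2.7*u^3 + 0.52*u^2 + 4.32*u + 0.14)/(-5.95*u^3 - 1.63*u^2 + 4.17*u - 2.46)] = (7.495*u^4 + 28.89*u^3 + 31.635*u^2 - 2.102*u - 11.211)/(35.4025*u^6 + 19.397*u^5 - 46.9661*u^4 + 15.6798*u^3 + 25.4085*u^2 - 20.5164*u + 6.0516)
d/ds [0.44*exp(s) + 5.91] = 0.44*exp(s)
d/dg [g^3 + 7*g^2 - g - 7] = 3*g^2 + 14*g - 1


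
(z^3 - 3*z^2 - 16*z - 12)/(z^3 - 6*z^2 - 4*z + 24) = (z + 1)/(z - 2)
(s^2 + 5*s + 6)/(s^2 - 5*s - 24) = (s + 2)/(s - 8)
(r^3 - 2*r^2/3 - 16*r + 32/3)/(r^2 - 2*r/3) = r - 16/r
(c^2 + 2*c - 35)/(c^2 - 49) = (c - 5)/(c - 7)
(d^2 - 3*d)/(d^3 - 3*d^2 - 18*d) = (3 - d)/(-d^2 + 3*d + 18)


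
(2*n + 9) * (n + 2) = 2*n^2 + 13*n + 18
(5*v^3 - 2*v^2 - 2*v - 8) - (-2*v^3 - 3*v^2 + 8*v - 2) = 7*v^3 + v^2 - 10*v - 6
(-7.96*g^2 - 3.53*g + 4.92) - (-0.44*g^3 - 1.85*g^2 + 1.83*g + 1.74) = 0.44*g^3 - 6.11*g^2 - 5.36*g + 3.18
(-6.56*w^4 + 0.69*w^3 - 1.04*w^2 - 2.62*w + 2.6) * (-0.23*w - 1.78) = 1.5088*w^5 + 11.5181*w^4 - 0.989*w^3 + 2.4538*w^2 + 4.0656*w - 4.628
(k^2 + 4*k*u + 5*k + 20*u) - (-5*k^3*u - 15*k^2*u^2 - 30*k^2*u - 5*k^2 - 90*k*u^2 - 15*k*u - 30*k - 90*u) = 5*k^3*u + 15*k^2*u^2 + 30*k^2*u + 6*k^2 + 90*k*u^2 + 19*k*u + 35*k + 110*u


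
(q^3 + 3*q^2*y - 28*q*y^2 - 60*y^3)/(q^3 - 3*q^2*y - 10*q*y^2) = (q + 6*y)/q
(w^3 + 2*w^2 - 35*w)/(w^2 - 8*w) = (w^2 + 2*w - 35)/(w - 8)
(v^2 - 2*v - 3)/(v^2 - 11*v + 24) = (v + 1)/(v - 8)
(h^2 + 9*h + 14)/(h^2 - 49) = (h + 2)/(h - 7)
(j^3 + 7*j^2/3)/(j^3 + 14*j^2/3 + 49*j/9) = 3*j/(3*j + 7)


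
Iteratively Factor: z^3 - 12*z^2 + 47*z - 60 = (z - 4)*(z^2 - 8*z + 15) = (z - 5)*(z - 4)*(z - 3)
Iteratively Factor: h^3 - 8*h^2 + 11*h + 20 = (h - 5)*(h^2 - 3*h - 4) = (h - 5)*(h - 4)*(h + 1)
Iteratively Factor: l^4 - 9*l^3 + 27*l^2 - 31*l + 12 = (l - 1)*(l^3 - 8*l^2 + 19*l - 12) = (l - 1)^2*(l^2 - 7*l + 12) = (l - 3)*(l - 1)^2*(l - 4)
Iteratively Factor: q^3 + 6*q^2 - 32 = (q - 2)*(q^2 + 8*q + 16) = (q - 2)*(q + 4)*(q + 4)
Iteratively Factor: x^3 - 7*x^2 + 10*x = (x)*(x^2 - 7*x + 10) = x*(x - 5)*(x - 2)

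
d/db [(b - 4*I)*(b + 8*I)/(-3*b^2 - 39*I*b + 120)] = -3*I/(b^2 + 10*I*b - 25)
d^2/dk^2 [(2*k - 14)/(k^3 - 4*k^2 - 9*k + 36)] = 4*((k - 7)*(-3*k^2 + 8*k + 9)^2 + (-3*k^2 + 8*k - (k - 7)*(3*k - 4) + 9)*(k^3 - 4*k^2 - 9*k + 36))/(k^3 - 4*k^2 - 9*k + 36)^3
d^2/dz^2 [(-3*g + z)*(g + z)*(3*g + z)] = 2*g + 6*z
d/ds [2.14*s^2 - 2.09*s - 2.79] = 4.28*s - 2.09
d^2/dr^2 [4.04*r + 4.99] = 0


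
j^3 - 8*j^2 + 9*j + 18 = (j - 6)*(j - 3)*(j + 1)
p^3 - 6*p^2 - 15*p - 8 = (p - 8)*(p + 1)^2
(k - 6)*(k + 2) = k^2 - 4*k - 12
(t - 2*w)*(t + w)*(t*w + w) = t^3*w - t^2*w^2 + t^2*w - 2*t*w^3 - t*w^2 - 2*w^3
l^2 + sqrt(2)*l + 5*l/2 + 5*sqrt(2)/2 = (l + 5/2)*(l + sqrt(2))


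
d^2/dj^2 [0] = 0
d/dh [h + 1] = 1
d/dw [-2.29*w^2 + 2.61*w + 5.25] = 2.61 - 4.58*w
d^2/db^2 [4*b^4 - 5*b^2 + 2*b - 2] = 48*b^2 - 10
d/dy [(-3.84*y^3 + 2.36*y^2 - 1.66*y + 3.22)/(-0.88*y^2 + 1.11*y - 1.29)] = (3.3792*y^4 - 8.5248*y^3 + 16.0196*y^2 - 0.4216*y - 1.4328)/(0.7744*y^4 - 1.9536*y^3 + 3.5025*y^2 - 2.8638*y + 1.6641)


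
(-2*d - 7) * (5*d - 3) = -10*d^2 - 29*d + 21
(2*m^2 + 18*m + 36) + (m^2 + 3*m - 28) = 3*m^2 + 21*m + 8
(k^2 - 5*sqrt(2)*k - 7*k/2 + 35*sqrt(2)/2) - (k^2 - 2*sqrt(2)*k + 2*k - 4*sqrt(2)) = -11*k/2 - 3*sqrt(2)*k + 43*sqrt(2)/2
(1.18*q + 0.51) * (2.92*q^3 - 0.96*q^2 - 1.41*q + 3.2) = 3.4456*q^4 + 0.3564*q^3 - 2.1534*q^2 + 3.0569*q + 1.632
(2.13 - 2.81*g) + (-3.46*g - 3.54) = -6.27*g - 1.41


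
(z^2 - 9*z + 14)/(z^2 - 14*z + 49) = (z - 2)/(z - 7)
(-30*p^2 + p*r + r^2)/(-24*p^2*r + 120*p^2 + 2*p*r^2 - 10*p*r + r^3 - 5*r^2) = (5*p - r)/(4*p*r - 20*p - r^2 + 5*r)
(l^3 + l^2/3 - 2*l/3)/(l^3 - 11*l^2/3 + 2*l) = (l + 1)/(l - 3)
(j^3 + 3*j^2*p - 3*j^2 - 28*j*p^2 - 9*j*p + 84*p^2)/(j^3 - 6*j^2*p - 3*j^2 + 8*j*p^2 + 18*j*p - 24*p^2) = (-j - 7*p)/(-j + 2*p)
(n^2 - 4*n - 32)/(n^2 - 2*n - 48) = (n + 4)/(n + 6)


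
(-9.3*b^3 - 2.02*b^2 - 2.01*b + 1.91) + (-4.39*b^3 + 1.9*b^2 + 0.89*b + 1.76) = -13.69*b^3 - 0.12*b^2 - 1.12*b + 3.67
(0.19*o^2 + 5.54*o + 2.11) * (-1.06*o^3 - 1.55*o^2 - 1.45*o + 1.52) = -0.2014*o^5 - 6.1669*o^4 - 11.0991*o^3 - 11.0147*o^2 + 5.3613*o + 3.2072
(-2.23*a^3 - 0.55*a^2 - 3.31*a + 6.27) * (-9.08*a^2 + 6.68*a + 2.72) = 20.2484*a^5 - 9.9024*a^4 + 20.3152*a^3 - 80.5384*a^2 + 32.8804*a + 17.0544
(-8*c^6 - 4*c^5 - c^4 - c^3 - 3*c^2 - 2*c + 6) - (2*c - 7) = -8*c^6 - 4*c^5 - c^4 - c^3 - 3*c^2 - 4*c + 13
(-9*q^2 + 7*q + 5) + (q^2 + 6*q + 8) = -8*q^2 + 13*q + 13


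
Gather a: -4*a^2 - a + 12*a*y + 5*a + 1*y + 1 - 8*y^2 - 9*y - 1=-4*a^2 + a*(12*y + 4) - 8*y^2 - 8*y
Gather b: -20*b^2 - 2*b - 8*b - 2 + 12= -20*b^2 - 10*b + 10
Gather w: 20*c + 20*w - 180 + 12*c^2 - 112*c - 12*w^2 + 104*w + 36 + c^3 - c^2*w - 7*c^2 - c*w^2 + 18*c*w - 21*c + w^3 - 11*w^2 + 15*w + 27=c^3 + 5*c^2 - 113*c + w^3 + w^2*(-c - 23) + w*(-c^2 + 18*c + 139) - 117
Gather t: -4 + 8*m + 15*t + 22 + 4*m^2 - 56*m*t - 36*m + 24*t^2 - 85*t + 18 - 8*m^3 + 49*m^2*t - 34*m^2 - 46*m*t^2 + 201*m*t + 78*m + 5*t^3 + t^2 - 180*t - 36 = -8*m^3 - 30*m^2 + 50*m + 5*t^3 + t^2*(25 - 46*m) + t*(49*m^2 + 145*m - 250)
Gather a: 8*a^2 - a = 8*a^2 - a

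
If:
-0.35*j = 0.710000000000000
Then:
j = -2.03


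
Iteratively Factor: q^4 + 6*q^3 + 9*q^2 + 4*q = (q + 4)*(q^3 + 2*q^2 + q) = (q + 1)*(q + 4)*(q^2 + q) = q*(q + 1)*(q + 4)*(q + 1)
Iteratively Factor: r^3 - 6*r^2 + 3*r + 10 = (r - 2)*(r^2 - 4*r - 5) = (r - 2)*(r + 1)*(r - 5)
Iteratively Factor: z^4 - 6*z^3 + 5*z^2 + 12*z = (z + 1)*(z^3 - 7*z^2 + 12*z) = (z - 4)*(z + 1)*(z^2 - 3*z) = z*(z - 4)*(z + 1)*(z - 3)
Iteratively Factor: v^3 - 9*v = (v - 3)*(v^2 + 3*v) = v*(v - 3)*(v + 3)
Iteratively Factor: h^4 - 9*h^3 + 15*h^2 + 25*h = (h - 5)*(h^3 - 4*h^2 - 5*h) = (h - 5)*(h + 1)*(h^2 - 5*h) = (h - 5)^2*(h + 1)*(h)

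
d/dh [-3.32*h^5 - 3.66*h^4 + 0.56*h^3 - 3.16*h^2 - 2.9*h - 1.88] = -16.6*h^4 - 14.64*h^3 + 1.68*h^2 - 6.32*h - 2.9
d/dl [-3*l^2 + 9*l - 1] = 9 - 6*l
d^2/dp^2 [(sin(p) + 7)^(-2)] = 2*(7*sin(p) + cos(2*p) + 2)/(sin(p) + 7)^4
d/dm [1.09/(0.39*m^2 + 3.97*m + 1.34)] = (-0.8502*m - 4.3273)/(0.39*m^2 + 3.97*m + 1.34)^2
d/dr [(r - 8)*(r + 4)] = 2*r - 4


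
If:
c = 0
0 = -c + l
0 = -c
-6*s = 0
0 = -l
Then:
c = 0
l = 0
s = 0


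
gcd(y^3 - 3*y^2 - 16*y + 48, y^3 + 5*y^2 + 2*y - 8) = y + 4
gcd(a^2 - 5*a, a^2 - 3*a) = a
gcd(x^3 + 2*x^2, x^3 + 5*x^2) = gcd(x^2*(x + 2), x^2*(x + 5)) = x^2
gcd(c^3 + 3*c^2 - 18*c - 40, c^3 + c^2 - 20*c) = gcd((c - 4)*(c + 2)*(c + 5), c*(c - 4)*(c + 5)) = c^2 + c - 20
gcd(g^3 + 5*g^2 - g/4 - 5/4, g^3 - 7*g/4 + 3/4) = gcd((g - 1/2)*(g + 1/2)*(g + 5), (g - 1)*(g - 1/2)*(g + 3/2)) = g - 1/2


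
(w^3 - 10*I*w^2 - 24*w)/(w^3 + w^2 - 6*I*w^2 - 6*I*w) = (w - 4*I)/(w + 1)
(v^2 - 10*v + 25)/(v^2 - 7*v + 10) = (v - 5)/(v - 2)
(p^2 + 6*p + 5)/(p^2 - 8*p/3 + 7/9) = 9*(p^2 + 6*p + 5)/(9*p^2 - 24*p + 7)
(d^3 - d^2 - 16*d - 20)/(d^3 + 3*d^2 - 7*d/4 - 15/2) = 4*(d^2 - 3*d - 10)/(4*d^2 + 4*d - 15)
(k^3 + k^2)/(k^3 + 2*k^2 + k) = k/(k + 1)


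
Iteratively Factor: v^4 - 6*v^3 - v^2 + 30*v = (v + 2)*(v^3 - 8*v^2 + 15*v) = (v - 5)*(v + 2)*(v^2 - 3*v) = v*(v - 5)*(v + 2)*(v - 3)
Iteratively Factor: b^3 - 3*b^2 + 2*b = (b - 1)*(b^2 - 2*b) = b*(b - 1)*(b - 2)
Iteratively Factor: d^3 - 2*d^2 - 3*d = (d - 3)*(d^2 + d) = (d - 3)*(d + 1)*(d)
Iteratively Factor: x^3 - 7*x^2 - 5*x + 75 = (x - 5)*(x^2 - 2*x - 15) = (x - 5)*(x + 3)*(x - 5)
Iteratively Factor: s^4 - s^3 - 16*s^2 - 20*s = (s - 5)*(s^3 + 4*s^2 + 4*s) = (s - 5)*(s + 2)*(s^2 + 2*s) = s*(s - 5)*(s + 2)*(s + 2)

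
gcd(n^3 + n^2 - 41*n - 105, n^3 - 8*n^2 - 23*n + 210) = n^2 - 2*n - 35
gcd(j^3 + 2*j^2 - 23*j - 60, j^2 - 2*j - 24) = j + 4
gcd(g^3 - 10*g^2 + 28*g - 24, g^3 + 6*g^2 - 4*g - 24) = g - 2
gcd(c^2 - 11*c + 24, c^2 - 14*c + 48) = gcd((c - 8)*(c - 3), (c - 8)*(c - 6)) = c - 8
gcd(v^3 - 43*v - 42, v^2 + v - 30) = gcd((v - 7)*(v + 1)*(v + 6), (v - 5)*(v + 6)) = v + 6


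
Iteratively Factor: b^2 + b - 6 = (b - 2)*(b + 3)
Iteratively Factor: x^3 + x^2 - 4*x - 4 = (x + 2)*(x^2 - x - 2) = (x + 1)*(x + 2)*(x - 2)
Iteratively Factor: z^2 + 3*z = (z + 3)*(z)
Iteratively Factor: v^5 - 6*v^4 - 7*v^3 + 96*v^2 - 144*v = (v - 4)*(v^4 - 2*v^3 - 15*v^2 + 36*v) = (v - 4)*(v + 4)*(v^3 - 6*v^2 + 9*v) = (v - 4)*(v - 3)*(v + 4)*(v^2 - 3*v) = v*(v - 4)*(v - 3)*(v + 4)*(v - 3)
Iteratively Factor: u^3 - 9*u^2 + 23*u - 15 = (u - 1)*(u^2 - 8*u + 15) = (u - 5)*(u - 1)*(u - 3)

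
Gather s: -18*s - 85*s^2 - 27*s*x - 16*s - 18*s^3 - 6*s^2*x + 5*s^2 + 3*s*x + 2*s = -18*s^3 + s^2*(-6*x - 80) + s*(-24*x - 32)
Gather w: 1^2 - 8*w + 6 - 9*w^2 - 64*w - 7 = -9*w^2 - 72*w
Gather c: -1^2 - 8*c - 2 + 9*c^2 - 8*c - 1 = 9*c^2 - 16*c - 4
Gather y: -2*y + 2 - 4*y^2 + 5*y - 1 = -4*y^2 + 3*y + 1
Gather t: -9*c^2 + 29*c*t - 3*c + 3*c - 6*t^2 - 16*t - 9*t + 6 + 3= -9*c^2 - 6*t^2 + t*(29*c - 25) + 9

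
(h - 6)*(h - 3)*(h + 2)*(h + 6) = h^4 - h^3 - 42*h^2 + 36*h + 216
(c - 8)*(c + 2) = c^2 - 6*c - 16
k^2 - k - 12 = (k - 4)*(k + 3)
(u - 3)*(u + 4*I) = u^2 - 3*u + 4*I*u - 12*I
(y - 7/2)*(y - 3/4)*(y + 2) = y^3 - 9*y^2/4 - 47*y/8 + 21/4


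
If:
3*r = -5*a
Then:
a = -3*r/5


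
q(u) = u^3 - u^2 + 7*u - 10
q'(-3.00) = 40.00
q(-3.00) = -67.00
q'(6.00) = 103.00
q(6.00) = 212.00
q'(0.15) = 6.77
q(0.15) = -8.97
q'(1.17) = 8.77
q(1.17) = -1.58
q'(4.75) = 65.19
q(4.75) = 107.86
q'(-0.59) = 9.22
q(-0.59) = -14.68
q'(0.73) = 7.14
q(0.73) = -5.03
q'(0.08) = 6.86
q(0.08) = -9.45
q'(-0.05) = 7.11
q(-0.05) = -10.35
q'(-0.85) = 10.87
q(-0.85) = -17.29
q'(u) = 3*u^2 - 2*u + 7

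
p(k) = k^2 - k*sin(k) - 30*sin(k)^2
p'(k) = -k*cos(k) + 2*k - 60*sin(k)*cos(k) - sin(k)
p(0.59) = -9.27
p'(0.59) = -27.60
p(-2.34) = -11.69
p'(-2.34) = -35.57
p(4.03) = 1.30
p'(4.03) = -17.99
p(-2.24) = -15.19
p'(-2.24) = -34.28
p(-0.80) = -15.37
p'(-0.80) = 29.66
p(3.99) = 2.03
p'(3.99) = -18.39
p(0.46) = -5.91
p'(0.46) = -23.80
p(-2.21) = -16.21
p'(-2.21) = -33.66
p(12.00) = 141.80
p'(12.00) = 41.58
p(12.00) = 141.80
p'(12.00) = 41.58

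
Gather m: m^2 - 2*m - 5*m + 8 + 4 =m^2 - 7*m + 12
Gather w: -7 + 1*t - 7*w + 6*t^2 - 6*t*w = 6*t^2 + t + w*(-6*t - 7) - 7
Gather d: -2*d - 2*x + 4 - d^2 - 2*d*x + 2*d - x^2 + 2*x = -d^2 - 2*d*x - x^2 + 4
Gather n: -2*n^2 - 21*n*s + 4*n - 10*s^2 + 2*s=-2*n^2 + n*(4 - 21*s) - 10*s^2 + 2*s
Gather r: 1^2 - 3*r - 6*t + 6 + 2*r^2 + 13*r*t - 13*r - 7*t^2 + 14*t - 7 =2*r^2 + r*(13*t - 16) - 7*t^2 + 8*t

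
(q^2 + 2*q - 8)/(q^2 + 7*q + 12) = (q - 2)/(q + 3)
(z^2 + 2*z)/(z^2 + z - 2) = z/(z - 1)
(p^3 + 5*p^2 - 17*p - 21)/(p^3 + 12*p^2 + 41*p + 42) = (p^2 - 2*p - 3)/(p^2 + 5*p + 6)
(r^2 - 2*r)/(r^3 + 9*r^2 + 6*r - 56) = r/(r^2 + 11*r + 28)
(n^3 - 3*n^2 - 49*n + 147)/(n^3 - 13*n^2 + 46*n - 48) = (n^2 - 49)/(n^2 - 10*n + 16)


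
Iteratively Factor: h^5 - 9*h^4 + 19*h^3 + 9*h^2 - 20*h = (h + 1)*(h^4 - 10*h^3 + 29*h^2 - 20*h) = (h - 5)*(h + 1)*(h^3 - 5*h^2 + 4*h) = (h - 5)*(h - 4)*(h + 1)*(h^2 - h) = h*(h - 5)*(h - 4)*(h + 1)*(h - 1)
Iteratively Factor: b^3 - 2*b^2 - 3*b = (b)*(b^2 - 2*b - 3) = b*(b - 3)*(b + 1)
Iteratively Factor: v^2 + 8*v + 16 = (v + 4)*(v + 4)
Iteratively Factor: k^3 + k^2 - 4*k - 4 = (k + 2)*(k^2 - k - 2) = (k - 2)*(k + 2)*(k + 1)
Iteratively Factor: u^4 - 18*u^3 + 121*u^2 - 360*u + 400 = (u - 5)*(u^3 - 13*u^2 + 56*u - 80) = (u - 5)*(u - 4)*(u^2 - 9*u + 20) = (u - 5)^2*(u - 4)*(u - 4)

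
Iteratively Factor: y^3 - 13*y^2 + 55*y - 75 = (y - 5)*(y^2 - 8*y + 15) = (y - 5)^2*(y - 3)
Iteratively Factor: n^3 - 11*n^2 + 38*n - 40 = (n - 2)*(n^2 - 9*n + 20) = (n - 5)*(n - 2)*(n - 4)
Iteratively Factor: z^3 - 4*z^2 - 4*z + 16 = (z + 2)*(z^2 - 6*z + 8) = (z - 2)*(z + 2)*(z - 4)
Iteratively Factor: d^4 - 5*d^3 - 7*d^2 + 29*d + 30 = (d + 1)*(d^3 - 6*d^2 - d + 30) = (d - 5)*(d + 1)*(d^2 - d - 6) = (d - 5)*(d + 1)*(d + 2)*(d - 3)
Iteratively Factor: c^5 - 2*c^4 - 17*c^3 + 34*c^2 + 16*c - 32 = (c + 4)*(c^4 - 6*c^3 + 7*c^2 + 6*c - 8) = (c + 1)*(c + 4)*(c^3 - 7*c^2 + 14*c - 8) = (c - 4)*(c + 1)*(c + 4)*(c^2 - 3*c + 2) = (c - 4)*(c - 1)*(c + 1)*(c + 4)*(c - 2)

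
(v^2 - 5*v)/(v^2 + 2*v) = (v - 5)/(v + 2)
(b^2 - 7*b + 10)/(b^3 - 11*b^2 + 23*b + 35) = (b - 2)/(b^2 - 6*b - 7)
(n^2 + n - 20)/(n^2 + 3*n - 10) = (n - 4)/(n - 2)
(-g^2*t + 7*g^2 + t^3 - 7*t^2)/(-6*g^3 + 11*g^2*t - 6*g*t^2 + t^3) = (g*t - 7*g + t^2 - 7*t)/(6*g^2 - 5*g*t + t^2)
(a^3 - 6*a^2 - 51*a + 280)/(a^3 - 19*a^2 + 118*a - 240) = (a + 7)/(a - 6)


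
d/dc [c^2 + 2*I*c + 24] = 2*c + 2*I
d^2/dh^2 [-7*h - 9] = 0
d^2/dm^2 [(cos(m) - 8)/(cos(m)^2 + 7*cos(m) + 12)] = (-9*(1 - cos(2*m))^2*cos(m)/4 + 39*(1 - cos(2*m))^2/4 - 1042*cos(m) + 61*cos(2*m) + 117*cos(3*m)/2 + cos(5*m)/2 - 738)/((cos(m) + 3)^3*(cos(m) + 4)^3)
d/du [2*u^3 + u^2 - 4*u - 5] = 6*u^2 + 2*u - 4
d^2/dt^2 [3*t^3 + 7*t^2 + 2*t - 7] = 18*t + 14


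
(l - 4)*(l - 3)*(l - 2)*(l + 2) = l^4 - 7*l^3 + 8*l^2 + 28*l - 48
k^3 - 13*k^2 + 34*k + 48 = (k - 8)*(k - 6)*(k + 1)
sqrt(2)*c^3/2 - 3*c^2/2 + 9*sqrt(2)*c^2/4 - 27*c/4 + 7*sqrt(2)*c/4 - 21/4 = (c + 7/2)*(c - 3*sqrt(2)/2)*(sqrt(2)*c/2 + sqrt(2)/2)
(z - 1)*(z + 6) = z^2 + 5*z - 6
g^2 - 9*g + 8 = (g - 8)*(g - 1)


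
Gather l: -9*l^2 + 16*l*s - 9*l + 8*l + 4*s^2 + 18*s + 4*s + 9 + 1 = -9*l^2 + l*(16*s - 1) + 4*s^2 + 22*s + 10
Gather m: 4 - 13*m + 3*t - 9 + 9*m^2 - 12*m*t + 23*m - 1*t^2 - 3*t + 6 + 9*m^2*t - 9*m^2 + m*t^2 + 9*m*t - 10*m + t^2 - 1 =9*m^2*t + m*(t^2 - 3*t)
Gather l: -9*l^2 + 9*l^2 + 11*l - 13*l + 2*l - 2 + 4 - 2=0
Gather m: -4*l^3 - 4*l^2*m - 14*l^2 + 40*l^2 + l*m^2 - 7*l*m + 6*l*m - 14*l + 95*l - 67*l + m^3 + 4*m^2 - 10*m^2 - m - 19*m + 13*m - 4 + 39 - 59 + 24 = -4*l^3 + 26*l^2 + 14*l + m^3 + m^2*(l - 6) + m*(-4*l^2 - l - 7)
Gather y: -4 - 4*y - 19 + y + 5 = -3*y - 18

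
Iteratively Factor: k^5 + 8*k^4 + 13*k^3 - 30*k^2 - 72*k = (k - 2)*(k^4 + 10*k^3 + 33*k^2 + 36*k) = (k - 2)*(k + 3)*(k^3 + 7*k^2 + 12*k) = (k - 2)*(k + 3)^2*(k^2 + 4*k) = k*(k - 2)*(k + 3)^2*(k + 4)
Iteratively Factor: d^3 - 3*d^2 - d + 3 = (d - 3)*(d^2 - 1) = (d - 3)*(d - 1)*(d + 1)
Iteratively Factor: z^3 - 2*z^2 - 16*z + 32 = (z + 4)*(z^2 - 6*z + 8) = (z - 2)*(z + 4)*(z - 4)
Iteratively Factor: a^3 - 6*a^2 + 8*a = (a - 4)*(a^2 - 2*a) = (a - 4)*(a - 2)*(a)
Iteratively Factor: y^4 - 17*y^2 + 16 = (y - 4)*(y^3 + 4*y^2 - y - 4) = (y - 4)*(y - 1)*(y^2 + 5*y + 4) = (y - 4)*(y - 1)*(y + 1)*(y + 4)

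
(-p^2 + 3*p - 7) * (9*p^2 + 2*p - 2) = -9*p^4 + 25*p^3 - 55*p^2 - 20*p + 14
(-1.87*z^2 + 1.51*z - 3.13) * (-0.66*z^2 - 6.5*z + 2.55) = 1.2342*z^4 + 11.1584*z^3 - 12.5177*z^2 + 24.1955*z - 7.9815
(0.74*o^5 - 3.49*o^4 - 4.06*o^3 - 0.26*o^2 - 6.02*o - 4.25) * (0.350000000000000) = 0.259*o^5 - 1.2215*o^4 - 1.421*o^3 - 0.091*o^2 - 2.107*o - 1.4875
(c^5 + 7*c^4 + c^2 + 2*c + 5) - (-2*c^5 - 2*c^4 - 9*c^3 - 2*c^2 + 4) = 3*c^5 + 9*c^4 + 9*c^3 + 3*c^2 + 2*c + 1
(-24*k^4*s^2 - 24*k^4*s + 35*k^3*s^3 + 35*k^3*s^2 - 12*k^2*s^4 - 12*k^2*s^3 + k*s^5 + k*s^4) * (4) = -96*k^4*s^2 - 96*k^4*s + 140*k^3*s^3 + 140*k^3*s^2 - 48*k^2*s^4 - 48*k^2*s^3 + 4*k*s^5 + 4*k*s^4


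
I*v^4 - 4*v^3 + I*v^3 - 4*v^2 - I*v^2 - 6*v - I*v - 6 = (v + 1)*(v + 2*I)*(v + 3*I)*(I*v + 1)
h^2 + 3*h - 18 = (h - 3)*(h + 6)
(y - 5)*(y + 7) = y^2 + 2*y - 35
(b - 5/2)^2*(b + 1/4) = b^3 - 19*b^2/4 + 5*b + 25/16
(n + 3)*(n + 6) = n^2 + 9*n + 18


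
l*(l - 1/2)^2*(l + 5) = l^4 + 4*l^3 - 19*l^2/4 + 5*l/4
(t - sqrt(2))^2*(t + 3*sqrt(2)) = t^3 + sqrt(2)*t^2 - 10*t + 6*sqrt(2)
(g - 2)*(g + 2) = g^2 - 4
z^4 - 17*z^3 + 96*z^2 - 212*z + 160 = (z - 8)*(z - 5)*(z - 2)^2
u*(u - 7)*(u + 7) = u^3 - 49*u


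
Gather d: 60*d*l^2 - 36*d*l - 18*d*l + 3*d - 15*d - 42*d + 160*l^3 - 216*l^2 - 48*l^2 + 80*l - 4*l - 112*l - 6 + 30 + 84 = d*(60*l^2 - 54*l - 54) + 160*l^3 - 264*l^2 - 36*l + 108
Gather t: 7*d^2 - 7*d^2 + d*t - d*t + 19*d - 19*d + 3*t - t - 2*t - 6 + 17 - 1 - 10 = 0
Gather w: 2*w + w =3*w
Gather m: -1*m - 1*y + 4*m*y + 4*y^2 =m*(4*y - 1) + 4*y^2 - y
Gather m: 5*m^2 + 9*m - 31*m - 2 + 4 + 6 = 5*m^2 - 22*m + 8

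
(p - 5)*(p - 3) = p^2 - 8*p + 15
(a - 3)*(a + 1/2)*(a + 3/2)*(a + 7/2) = a^4 + 5*a^3/2 - 35*a^2/4 - 165*a/8 - 63/8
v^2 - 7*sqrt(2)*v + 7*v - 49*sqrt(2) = (v + 7)*(v - 7*sqrt(2))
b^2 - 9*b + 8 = (b - 8)*(b - 1)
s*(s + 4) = s^2 + 4*s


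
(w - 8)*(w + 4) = w^2 - 4*w - 32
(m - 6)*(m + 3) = m^2 - 3*m - 18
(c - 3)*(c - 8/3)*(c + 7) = c^3 + 4*c^2/3 - 95*c/3 + 56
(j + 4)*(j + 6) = j^2 + 10*j + 24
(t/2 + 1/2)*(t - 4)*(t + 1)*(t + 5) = t^4/2 + 3*t^3/2 - 17*t^2/2 - 39*t/2 - 10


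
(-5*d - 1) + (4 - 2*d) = 3 - 7*d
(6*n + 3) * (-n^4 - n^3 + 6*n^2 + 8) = -6*n^5 - 9*n^4 + 33*n^3 + 18*n^2 + 48*n + 24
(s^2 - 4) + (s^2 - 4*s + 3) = 2*s^2 - 4*s - 1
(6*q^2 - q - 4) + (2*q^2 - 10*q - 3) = 8*q^2 - 11*q - 7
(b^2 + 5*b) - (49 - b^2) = 2*b^2 + 5*b - 49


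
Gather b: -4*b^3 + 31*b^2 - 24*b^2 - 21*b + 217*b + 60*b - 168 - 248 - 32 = -4*b^3 + 7*b^2 + 256*b - 448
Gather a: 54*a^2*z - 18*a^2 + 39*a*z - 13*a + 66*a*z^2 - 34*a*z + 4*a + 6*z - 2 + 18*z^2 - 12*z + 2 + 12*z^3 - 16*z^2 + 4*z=a^2*(54*z - 18) + a*(66*z^2 + 5*z - 9) + 12*z^3 + 2*z^2 - 2*z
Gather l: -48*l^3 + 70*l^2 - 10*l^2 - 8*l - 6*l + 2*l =-48*l^3 + 60*l^2 - 12*l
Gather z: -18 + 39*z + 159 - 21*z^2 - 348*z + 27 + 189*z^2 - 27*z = 168*z^2 - 336*z + 168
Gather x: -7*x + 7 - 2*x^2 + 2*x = -2*x^2 - 5*x + 7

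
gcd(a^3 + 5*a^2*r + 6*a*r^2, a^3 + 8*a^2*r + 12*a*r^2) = a^2 + 2*a*r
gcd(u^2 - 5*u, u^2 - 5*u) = u^2 - 5*u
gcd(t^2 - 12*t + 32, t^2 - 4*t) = t - 4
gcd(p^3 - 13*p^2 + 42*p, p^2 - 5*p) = p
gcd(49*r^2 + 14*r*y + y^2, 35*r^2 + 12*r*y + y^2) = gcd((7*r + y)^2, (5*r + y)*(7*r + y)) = 7*r + y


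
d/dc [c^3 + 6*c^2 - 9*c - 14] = 3*c^2 + 12*c - 9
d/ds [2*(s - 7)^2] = 4*s - 28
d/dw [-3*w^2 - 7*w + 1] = -6*w - 7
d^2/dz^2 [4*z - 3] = 0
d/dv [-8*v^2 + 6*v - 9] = 6 - 16*v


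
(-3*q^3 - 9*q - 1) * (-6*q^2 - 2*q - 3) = 18*q^5 + 6*q^4 + 63*q^3 + 24*q^2 + 29*q + 3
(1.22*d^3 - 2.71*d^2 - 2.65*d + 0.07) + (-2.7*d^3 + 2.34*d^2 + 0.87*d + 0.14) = -1.48*d^3 - 0.37*d^2 - 1.78*d + 0.21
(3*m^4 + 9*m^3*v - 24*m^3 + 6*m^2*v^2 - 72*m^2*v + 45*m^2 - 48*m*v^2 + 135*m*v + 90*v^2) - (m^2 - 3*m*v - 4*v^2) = 3*m^4 + 9*m^3*v - 24*m^3 + 6*m^2*v^2 - 72*m^2*v + 44*m^2 - 48*m*v^2 + 138*m*v + 94*v^2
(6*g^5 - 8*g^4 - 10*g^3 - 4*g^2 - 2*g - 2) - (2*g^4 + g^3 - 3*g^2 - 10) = 6*g^5 - 10*g^4 - 11*g^3 - g^2 - 2*g + 8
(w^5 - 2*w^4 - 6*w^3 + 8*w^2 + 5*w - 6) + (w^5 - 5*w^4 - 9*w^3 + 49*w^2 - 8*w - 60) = 2*w^5 - 7*w^4 - 15*w^3 + 57*w^2 - 3*w - 66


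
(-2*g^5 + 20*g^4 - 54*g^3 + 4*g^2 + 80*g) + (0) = -2*g^5 + 20*g^4 - 54*g^3 + 4*g^2 + 80*g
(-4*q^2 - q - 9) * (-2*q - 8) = 8*q^3 + 34*q^2 + 26*q + 72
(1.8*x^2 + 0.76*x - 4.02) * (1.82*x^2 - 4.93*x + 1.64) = 3.276*x^4 - 7.4908*x^3 - 8.1112*x^2 + 21.065*x - 6.5928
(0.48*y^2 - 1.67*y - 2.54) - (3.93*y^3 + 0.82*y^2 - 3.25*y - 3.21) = -3.93*y^3 - 0.34*y^2 + 1.58*y + 0.67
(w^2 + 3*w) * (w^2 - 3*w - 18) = w^4 - 27*w^2 - 54*w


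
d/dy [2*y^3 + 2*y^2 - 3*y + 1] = 6*y^2 + 4*y - 3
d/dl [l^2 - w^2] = 2*l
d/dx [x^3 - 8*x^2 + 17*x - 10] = 3*x^2 - 16*x + 17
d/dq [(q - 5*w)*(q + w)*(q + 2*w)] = 3*q^2 - 4*q*w - 13*w^2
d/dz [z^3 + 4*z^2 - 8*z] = 3*z^2 + 8*z - 8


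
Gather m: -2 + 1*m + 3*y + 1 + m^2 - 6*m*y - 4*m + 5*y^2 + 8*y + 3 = m^2 + m*(-6*y - 3) + 5*y^2 + 11*y + 2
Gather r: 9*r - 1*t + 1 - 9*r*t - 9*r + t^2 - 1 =-9*r*t + t^2 - t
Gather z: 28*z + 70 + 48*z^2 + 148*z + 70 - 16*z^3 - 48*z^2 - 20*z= -16*z^3 + 156*z + 140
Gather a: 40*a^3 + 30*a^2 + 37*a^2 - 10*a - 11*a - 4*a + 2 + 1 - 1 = 40*a^3 + 67*a^2 - 25*a + 2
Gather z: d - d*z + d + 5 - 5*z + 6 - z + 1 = 2*d + z*(-d - 6) + 12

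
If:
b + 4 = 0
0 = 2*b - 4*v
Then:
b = -4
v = -2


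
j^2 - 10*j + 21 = (j - 7)*(j - 3)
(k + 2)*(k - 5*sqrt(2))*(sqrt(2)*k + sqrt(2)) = sqrt(2)*k^3 - 10*k^2 + 3*sqrt(2)*k^2 - 30*k + 2*sqrt(2)*k - 20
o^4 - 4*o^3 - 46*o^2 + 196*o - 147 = (o - 7)*(o - 3)*(o - 1)*(o + 7)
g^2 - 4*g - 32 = (g - 8)*(g + 4)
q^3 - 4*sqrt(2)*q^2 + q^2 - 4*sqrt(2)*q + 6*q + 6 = (q + 1)*(q - 3*sqrt(2))*(q - sqrt(2))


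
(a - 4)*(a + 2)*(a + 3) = a^3 + a^2 - 14*a - 24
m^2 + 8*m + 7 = (m + 1)*(m + 7)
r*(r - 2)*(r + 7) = r^3 + 5*r^2 - 14*r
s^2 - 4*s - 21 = (s - 7)*(s + 3)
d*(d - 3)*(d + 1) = d^3 - 2*d^2 - 3*d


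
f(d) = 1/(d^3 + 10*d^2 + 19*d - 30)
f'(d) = (-3*d^2 - 20*d - 19)/(d^3 + 10*d^2 + 19*d - 30)^2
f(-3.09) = -0.04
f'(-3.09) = 0.03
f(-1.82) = -0.03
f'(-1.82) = 0.01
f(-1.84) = -0.03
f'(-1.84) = 0.01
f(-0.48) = -0.03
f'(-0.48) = -0.01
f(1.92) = 0.02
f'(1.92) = -0.03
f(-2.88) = -0.04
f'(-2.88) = 0.02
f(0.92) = -0.31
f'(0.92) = -3.72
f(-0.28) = -0.03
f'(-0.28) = -0.01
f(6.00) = 0.00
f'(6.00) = 0.00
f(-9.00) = -0.00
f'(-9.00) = -0.00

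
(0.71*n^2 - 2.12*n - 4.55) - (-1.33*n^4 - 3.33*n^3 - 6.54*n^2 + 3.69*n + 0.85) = 1.33*n^4 + 3.33*n^3 + 7.25*n^2 - 5.81*n - 5.4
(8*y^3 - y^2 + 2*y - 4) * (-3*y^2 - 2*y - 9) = -24*y^5 - 13*y^4 - 76*y^3 + 17*y^2 - 10*y + 36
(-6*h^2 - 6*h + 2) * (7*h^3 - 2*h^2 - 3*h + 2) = -42*h^5 - 30*h^4 + 44*h^3 + 2*h^2 - 18*h + 4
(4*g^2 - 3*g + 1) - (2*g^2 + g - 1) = 2*g^2 - 4*g + 2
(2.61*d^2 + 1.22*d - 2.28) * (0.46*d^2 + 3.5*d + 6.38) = 1.2006*d^4 + 9.6962*d^3 + 19.873*d^2 - 0.1964*d - 14.5464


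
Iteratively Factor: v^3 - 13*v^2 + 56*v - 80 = (v - 5)*(v^2 - 8*v + 16) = (v - 5)*(v - 4)*(v - 4)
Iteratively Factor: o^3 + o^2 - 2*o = (o + 2)*(o^2 - o) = o*(o + 2)*(o - 1)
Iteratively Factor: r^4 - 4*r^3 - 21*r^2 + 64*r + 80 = (r + 1)*(r^3 - 5*r^2 - 16*r + 80) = (r + 1)*(r + 4)*(r^2 - 9*r + 20) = (r - 5)*(r + 1)*(r + 4)*(r - 4)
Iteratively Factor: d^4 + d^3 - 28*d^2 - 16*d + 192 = (d + 4)*(d^3 - 3*d^2 - 16*d + 48) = (d - 3)*(d + 4)*(d^2 - 16) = (d - 3)*(d + 4)^2*(d - 4)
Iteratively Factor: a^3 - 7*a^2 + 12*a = (a - 4)*(a^2 - 3*a) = a*(a - 4)*(a - 3)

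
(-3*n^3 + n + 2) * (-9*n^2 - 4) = 27*n^5 + 3*n^3 - 18*n^2 - 4*n - 8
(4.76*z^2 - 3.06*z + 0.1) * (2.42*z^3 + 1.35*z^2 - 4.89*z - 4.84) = 11.5192*z^5 - 0.9792*z^4 - 27.1654*z^3 - 7.94*z^2 + 14.3214*z - 0.484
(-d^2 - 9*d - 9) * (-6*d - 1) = 6*d^3 + 55*d^2 + 63*d + 9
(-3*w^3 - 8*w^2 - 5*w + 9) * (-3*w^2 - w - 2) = 9*w^5 + 27*w^4 + 29*w^3 - 6*w^2 + w - 18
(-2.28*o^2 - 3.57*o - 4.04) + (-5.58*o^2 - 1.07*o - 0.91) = -7.86*o^2 - 4.64*o - 4.95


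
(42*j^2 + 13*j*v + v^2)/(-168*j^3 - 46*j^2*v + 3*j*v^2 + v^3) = (7*j + v)/(-28*j^2 - 3*j*v + v^2)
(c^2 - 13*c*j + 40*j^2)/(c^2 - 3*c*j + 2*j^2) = (c^2 - 13*c*j + 40*j^2)/(c^2 - 3*c*j + 2*j^2)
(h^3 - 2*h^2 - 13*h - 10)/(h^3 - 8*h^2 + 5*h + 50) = (h + 1)/(h - 5)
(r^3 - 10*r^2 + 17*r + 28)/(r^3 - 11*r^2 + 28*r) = (r + 1)/r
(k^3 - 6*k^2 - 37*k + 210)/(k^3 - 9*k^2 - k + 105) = (k + 6)/(k + 3)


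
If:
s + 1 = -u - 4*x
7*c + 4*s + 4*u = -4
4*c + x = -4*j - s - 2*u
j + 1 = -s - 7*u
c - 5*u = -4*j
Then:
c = 464/1551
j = 4/141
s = -53/33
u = 128/1551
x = 203/1551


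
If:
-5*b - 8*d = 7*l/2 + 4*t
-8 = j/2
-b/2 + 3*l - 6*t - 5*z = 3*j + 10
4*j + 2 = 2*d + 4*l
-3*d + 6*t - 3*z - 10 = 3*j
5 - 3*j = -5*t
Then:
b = 113918/2475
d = -52861/2475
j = -16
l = -11932/2475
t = -53/5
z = 31741/2475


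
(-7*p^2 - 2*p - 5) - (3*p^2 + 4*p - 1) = -10*p^2 - 6*p - 4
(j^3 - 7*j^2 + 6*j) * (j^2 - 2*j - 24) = j^5 - 9*j^4 - 4*j^3 + 156*j^2 - 144*j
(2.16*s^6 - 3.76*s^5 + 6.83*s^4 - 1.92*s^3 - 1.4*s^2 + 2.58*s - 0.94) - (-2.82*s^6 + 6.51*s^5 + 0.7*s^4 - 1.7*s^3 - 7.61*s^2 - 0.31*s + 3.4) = 4.98*s^6 - 10.27*s^5 + 6.13*s^4 - 0.22*s^3 + 6.21*s^2 + 2.89*s - 4.34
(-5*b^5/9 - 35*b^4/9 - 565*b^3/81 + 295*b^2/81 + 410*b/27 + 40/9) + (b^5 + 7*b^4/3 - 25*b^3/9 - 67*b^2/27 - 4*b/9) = 4*b^5/9 - 14*b^4/9 - 790*b^3/81 + 94*b^2/81 + 398*b/27 + 40/9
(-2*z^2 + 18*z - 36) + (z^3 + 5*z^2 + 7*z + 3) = z^3 + 3*z^2 + 25*z - 33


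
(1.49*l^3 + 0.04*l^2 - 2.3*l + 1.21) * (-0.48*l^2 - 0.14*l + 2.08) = -0.7152*l^5 - 0.2278*l^4 + 4.1976*l^3 - 0.1756*l^2 - 4.9534*l + 2.5168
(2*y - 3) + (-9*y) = -7*y - 3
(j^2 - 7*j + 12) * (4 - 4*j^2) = -4*j^4 + 28*j^3 - 44*j^2 - 28*j + 48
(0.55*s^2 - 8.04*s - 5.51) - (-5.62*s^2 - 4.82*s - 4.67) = 6.17*s^2 - 3.22*s - 0.84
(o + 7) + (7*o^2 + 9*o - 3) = 7*o^2 + 10*o + 4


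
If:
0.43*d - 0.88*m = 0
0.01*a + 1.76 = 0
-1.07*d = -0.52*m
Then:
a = -176.00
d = 0.00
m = 0.00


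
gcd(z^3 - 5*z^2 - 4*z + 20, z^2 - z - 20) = z - 5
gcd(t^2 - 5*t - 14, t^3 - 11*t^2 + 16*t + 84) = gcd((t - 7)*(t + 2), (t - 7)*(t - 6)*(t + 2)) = t^2 - 5*t - 14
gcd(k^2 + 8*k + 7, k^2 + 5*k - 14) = k + 7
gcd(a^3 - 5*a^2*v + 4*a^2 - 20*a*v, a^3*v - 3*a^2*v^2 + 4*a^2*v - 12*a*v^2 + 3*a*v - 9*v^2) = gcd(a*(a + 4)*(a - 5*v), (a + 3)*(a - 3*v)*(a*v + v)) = 1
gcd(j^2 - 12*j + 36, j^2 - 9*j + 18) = j - 6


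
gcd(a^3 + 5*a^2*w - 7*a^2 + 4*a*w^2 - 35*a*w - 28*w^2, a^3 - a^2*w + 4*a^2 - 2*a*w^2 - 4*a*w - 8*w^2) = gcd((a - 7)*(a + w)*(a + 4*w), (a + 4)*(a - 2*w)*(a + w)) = a + w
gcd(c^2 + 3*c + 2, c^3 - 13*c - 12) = c + 1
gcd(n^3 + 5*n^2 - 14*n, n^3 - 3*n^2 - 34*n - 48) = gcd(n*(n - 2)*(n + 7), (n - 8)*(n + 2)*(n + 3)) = 1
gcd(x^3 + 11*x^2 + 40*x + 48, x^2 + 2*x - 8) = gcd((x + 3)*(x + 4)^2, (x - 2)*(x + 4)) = x + 4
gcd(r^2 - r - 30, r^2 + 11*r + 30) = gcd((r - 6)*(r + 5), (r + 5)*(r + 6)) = r + 5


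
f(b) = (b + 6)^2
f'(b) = 2*b + 12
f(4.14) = 102.82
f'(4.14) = 20.28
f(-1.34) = 21.72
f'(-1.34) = 9.32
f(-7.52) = 2.31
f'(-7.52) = -3.04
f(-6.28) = 0.08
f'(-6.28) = -0.56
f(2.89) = 79.03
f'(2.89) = 17.78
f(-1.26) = 22.47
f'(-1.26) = 9.48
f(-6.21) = 0.04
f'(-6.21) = -0.42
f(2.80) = 77.44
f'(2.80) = 17.60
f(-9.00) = 9.00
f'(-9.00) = -6.00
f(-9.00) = 9.00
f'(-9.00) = -6.00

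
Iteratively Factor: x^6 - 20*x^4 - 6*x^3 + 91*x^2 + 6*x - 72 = (x + 3)*(x^5 - 3*x^4 - 11*x^3 + 27*x^2 + 10*x - 24) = (x - 4)*(x + 3)*(x^4 + x^3 - 7*x^2 - x + 6) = (x - 4)*(x + 1)*(x + 3)*(x^3 - 7*x + 6) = (x - 4)*(x - 2)*(x + 1)*(x + 3)*(x^2 + 2*x - 3) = (x - 4)*(x - 2)*(x - 1)*(x + 1)*(x + 3)*(x + 3)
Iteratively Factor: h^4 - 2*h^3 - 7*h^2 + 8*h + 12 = (h + 1)*(h^3 - 3*h^2 - 4*h + 12) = (h - 2)*(h + 1)*(h^2 - h - 6) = (h - 3)*(h - 2)*(h + 1)*(h + 2)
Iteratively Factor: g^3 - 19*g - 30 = (g + 2)*(g^2 - 2*g - 15) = (g - 5)*(g + 2)*(g + 3)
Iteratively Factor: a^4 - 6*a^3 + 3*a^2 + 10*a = (a)*(a^3 - 6*a^2 + 3*a + 10) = a*(a - 5)*(a^2 - a - 2) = a*(a - 5)*(a + 1)*(a - 2)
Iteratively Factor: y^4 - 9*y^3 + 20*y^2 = (y - 4)*(y^3 - 5*y^2) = y*(y - 4)*(y^2 - 5*y) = y^2*(y - 4)*(y - 5)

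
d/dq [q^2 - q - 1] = 2*q - 1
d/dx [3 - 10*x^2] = -20*x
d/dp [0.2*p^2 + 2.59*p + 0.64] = 0.4*p + 2.59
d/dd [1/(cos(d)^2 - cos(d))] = (-sin(d)/cos(d)^2 + 2*tan(d))/(cos(d) - 1)^2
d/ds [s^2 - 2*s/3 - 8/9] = 2*s - 2/3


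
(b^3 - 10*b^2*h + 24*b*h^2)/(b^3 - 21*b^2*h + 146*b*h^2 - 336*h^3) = b*(b - 4*h)/(b^2 - 15*b*h + 56*h^2)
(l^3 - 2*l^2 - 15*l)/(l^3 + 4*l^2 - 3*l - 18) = l*(l - 5)/(l^2 + l - 6)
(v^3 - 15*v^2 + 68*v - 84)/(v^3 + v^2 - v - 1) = (v^3 - 15*v^2 + 68*v - 84)/(v^3 + v^2 - v - 1)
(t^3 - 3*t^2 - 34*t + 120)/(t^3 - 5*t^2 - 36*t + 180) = (t - 4)/(t - 6)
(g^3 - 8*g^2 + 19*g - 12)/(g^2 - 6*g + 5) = (g^2 - 7*g + 12)/(g - 5)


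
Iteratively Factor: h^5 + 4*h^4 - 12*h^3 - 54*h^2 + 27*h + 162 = (h + 3)*(h^4 + h^3 - 15*h^2 - 9*h + 54) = (h + 3)^2*(h^3 - 2*h^2 - 9*h + 18) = (h - 2)*(h + 3)^2*(h^2 - 9) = (h - 3)*(h - 2)*(h + 3)^2*(h + 3)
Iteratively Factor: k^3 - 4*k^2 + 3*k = (k - 3)*(k^2 - k) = k*(k - 3)*(k - 1)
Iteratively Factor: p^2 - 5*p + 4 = (p - 1)*(p - 4)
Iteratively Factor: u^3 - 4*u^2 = (u)*(u^2 - 4*u) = u^2*(u - 4)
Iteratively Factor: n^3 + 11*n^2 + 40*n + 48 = (n + 4)*(n^2 + 7*n + 12) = (n + 3)*(n + 4)*(n + 4)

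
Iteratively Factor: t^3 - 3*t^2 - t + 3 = (t - 3)*(t^2 - 1) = (t - 3)*(t + 1)*(t - 1)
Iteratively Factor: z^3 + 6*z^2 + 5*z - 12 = (z + 3)*(z^2 + 3*z - 4) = (z + 3)*(z + 4)*(z - 1)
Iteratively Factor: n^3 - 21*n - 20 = (n + 1)*(n^2 - n - 20) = (n + 1)*(n + 4)*(n - 5)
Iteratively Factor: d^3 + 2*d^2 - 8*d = (d - 2)*(d^2 + 4*d) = (d - 2)*(d + 4)*(d)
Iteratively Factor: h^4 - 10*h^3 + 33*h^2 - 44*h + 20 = (h - 1)*(h^3 - 9*h^2 + 24*h - 20) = (h - 2)*(h - 1)*(h^2 - 7*h + 10) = (h - 5)*(h - 2)*(h - 1)*(h - 2)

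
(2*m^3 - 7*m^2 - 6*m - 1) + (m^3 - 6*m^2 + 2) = 3*m^3 - 13*m^2 - 6*m + 1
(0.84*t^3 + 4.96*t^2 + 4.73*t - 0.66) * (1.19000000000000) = 0.9996*t^3 + 5.9024*t^2 + 5.6287*t - 0.7854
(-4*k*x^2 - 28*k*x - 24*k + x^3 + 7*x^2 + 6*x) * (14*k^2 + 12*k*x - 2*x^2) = -56*k^3*x^2 - 392*k^3*x - 336*k^3 - 34*k^2*x^3 - 238*k^2*x^2 - 204*k^2*x + 20*k*x^4 + 140*k*x^3 + 120*k*x^2 - 2*x^5 - 14*x^4 - 12*x^3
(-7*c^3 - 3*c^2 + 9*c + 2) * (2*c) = -14*c^4 - 6*c^3 + 18*c^2 + 4*c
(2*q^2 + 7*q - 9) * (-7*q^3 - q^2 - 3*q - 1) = -14*q^5 - 51*q^4 + 50*q^3 - 14*q^2 + 20*q + 9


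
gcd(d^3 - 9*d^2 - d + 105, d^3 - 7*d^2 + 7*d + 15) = d - 5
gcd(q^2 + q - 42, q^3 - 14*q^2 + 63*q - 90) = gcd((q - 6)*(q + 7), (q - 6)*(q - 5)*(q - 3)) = q - 6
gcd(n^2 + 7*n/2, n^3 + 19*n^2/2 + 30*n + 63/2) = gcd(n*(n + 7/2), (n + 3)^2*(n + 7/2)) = n + 7/2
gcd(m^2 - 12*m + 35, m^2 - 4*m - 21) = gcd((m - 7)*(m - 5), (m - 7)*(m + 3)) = m - 7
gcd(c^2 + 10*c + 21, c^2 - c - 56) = c + 7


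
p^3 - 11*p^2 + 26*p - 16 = (p - 8)*(p - 2)*(p - 1)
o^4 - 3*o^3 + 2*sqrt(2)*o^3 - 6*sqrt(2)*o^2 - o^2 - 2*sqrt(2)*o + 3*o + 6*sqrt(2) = (o - 3)*(o - 1)*(o + 1)*(o + 2*sqrt(2))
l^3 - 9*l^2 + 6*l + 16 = (l - 8)*(l - 2)*(l + 1)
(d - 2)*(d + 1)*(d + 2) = d^3 + d^2 - 4*d - 4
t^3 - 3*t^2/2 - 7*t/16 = t*(t - 7/4)*(t + 1/4)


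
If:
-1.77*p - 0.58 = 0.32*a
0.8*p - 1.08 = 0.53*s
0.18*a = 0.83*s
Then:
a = -5.17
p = 0.61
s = -1.12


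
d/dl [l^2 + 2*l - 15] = 2*l + 2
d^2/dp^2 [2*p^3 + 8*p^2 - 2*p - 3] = 12*p + 16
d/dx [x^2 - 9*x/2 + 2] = 2*x - 9/2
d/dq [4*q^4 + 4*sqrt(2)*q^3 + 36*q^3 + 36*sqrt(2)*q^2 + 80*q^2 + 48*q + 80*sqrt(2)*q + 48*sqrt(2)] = 16*q^3 + 12*sqrt(2)*q^2 + 108*q^2 + 72*sqrt(2)*q + 160*q + 48 + 80*sqrt(2)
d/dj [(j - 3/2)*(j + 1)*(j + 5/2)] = 3*j^2 + 4*j - 11/4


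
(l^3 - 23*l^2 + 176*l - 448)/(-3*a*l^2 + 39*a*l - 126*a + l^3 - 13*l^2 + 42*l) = (-l^2 + 16*l - 64)/(3*a*l - 18*a - l^2 + 6*l)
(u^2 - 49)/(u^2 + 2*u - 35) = (u - 7)/(u - 5)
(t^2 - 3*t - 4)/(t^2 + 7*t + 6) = (t - 4)/(t + 6)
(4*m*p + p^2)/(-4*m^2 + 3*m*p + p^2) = p/(-m + p)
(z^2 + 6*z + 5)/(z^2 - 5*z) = (z^2 + 6*z + 5)/(z*(z - 5))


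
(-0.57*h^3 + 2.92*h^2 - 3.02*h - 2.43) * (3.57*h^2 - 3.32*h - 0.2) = -2.0349*h^5 + 12.3168*h^4 - 20.3618*h^3 + 0.767299999999999*h^2 + 8.6716*h + 0.486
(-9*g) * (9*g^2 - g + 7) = -81*g^3 + 9*g^2 - 63*g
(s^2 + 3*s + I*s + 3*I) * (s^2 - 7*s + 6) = s^4 - 4*s^3 + I*s^3 - 15*s^2 - 4*I*s^2 + 18*s - 15*I*s + 18*I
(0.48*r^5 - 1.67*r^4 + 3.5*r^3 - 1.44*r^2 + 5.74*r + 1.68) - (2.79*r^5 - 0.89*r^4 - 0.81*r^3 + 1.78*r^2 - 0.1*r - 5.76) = -2.31*r^5 - 0.78*r^4 + 4.31*r^3 - 3.22*r^2 + 5.84*r + 7.44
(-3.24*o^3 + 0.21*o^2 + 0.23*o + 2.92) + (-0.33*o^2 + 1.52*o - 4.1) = -3.24*o^3 - 0.12*o^2 + 1.75*o - 1.18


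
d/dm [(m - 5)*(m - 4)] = 2*m - 9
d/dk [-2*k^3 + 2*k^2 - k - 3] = -6*k^2 + 4*k - 1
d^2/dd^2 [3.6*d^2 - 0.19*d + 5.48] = 7.20000000000000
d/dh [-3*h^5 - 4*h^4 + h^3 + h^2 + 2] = h*(-15*h^3 - 16*h^2 + 3*h + 2)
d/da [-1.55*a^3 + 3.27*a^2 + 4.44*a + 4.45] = -4.65*a^2 + 6.54*a + 4.44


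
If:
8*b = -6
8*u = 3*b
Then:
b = -3/4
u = -9/32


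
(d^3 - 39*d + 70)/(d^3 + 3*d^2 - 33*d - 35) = (d - 2)/(d + 1)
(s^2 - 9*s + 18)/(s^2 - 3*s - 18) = (s - 3)/(s + 3)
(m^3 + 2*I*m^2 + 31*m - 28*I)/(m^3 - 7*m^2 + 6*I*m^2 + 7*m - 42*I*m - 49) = (m - 4*I)/(m - 7)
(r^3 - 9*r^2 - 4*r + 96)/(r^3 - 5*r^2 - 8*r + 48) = (r - 8)/(r - 4)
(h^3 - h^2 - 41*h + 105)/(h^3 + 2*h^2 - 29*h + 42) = (h - 5)/(h - 2)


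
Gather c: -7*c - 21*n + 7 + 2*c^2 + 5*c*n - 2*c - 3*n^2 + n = 2*c^2 + c*(5*n - 9) - 3*n^2 - 20*n + 7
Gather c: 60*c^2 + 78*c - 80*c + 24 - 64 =60*c^2 - 2*c - 40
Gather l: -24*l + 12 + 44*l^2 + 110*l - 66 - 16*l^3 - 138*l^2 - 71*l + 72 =-16*l^3 - 94*l^2 + 15*l + 18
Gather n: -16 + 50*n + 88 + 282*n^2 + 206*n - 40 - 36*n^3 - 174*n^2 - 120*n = -36*n^3 + 108*n^2 + 136*n + 32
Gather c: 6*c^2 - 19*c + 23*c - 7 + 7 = 6*c^2 + 4*c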